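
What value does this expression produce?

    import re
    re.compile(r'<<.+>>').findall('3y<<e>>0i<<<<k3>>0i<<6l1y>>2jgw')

Walking the string: at [2:27] → '<<e>>0i<<<<k3>>0i<<6l1y>>'.
With no groups in the pattern, `findall` gives back each whole match — 1 here.

['<<e>>0i<<<<k3>>0i<<6l1y>>']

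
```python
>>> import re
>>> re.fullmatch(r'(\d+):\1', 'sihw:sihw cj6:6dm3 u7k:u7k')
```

None

`re.fullmatch` requires the pattern to consume the entire string.
Here there's no way to consume every character, so the call returns None.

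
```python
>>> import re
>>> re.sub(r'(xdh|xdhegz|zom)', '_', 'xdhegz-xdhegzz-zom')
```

`|` is ordered: at each position the engine commits to the first alternative that works.
Matches: at [0:3] → 'xdh'; at [7:10] → 'xdh'; at [15:18] → 'zom'.
Every occurrence is swapped for '_'.

'_egz-_egzz-_'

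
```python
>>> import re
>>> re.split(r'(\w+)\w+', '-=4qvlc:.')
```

This matches one or more of a word character (captured); then one or more of a word character.
Matches to split on: at [2:7] → '4qvlc'.
With a capturing group present, the delimiter's captured portion is kept in the result list.

['-=', '4qvl', ':.']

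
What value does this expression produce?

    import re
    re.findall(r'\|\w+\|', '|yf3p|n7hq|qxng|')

['|yf3p|', '|qxng|']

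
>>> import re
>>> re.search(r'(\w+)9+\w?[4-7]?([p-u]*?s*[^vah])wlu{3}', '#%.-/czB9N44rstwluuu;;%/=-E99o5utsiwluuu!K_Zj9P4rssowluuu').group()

The pattern matches one or more of a word character (captured); then one or more of a literal '9', then optionally a word character, then optionally a character in [4-7]; then zero or more of a character in [p-u] (lazy), then zero or more of the literal 's', then any character except [vah] (captured); then the literal 'wl', then exactly 3 of a literal 'u'.
`search` walks the string left to right and returns the first match it finds.
The match spans [26:40] → 'E99o5utsiwluuu'.
Captured: group 1 = 'E9', group 2 = 'utsi'.

'E99o5utsiwluuu'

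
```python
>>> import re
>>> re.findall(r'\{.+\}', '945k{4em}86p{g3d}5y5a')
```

['{4em}86p{g3d}']

Scanning left to right: at [4:17] → '{4em}86p{g3d}'.
With no groups in the pattern, `findall` gives back each whole match — 1 here.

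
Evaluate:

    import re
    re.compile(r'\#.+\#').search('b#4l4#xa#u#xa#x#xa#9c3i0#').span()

`re.search` scans for the first position where the pattern succeeds.
The match spans [1:25] → '#4l4#xa#u#xa#x#xa#9c3i0#'.

(1, 25)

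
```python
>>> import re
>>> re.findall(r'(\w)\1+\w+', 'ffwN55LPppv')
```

['f']

After group 1 captures some text, `\1` only succeeds where that same text appears again.
Scanning left to right: at [0:11] match 'ffwN55LPppv', group 1 = 'f'.
Because there's exactly one group, `findall` drops the full match and keeps group 1 from the one hit.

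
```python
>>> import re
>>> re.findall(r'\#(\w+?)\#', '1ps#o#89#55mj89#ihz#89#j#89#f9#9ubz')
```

`findall` collects group 1 from each match (4 total).

['o', '55mj89', '89', '89']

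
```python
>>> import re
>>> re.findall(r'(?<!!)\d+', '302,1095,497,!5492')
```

['302', '1095', '497', '492']

A negative assertion filters positions out without eating any characters.
`findall` yields the raw match text (4 of them) because the pattern has no groups.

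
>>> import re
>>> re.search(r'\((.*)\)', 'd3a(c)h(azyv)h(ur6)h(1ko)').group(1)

'c)h(azyv)h(ur6)h(1ko'

The match spans [3:25] → '(c)h(azyv)h(ur6)h(1ko)'.
Captured: group 1 = 'c)h(azyv)h(ur6)h(1ko'.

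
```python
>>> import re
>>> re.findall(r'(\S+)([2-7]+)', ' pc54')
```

[('pc5', '4')]

With 2 capturing groups, `findall` returns a 2-tuple per match.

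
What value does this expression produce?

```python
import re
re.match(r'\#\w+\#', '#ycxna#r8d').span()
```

(0, 7)

`re.match` only tries the pattern at the start of the string.
The match spans [0:7] → '#ycxna#'.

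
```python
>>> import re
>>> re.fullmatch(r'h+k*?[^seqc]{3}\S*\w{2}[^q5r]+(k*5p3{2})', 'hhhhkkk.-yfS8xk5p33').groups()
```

('5p33',)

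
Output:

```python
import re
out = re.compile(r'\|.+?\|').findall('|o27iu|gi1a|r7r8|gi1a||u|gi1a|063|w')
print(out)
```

['|o27iu|', '|r7r8|', '||u|', '|063|']

A `+?`/`*?`/`{m,n}?` starts at its minimum and grows only as far as needed for what follows to match.
Scanning left to right: at [0:7] → '|o27iu|'; at [11:17] → '|r7r8|'; at [21:25] → '||u|'; at [29:34] → '|063|'.
`findall` yields the raw match text (4 of them) because the pattern has no groups.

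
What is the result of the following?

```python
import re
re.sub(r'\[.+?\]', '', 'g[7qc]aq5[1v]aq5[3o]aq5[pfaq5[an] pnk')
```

'gaq5aq5aq5 pnk'

`sub` substitutes '' at each match site.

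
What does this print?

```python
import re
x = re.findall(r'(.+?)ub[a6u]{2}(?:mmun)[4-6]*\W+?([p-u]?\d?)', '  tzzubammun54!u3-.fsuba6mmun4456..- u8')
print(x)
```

[('  tzzubammun54!u3-.fs', '')]

The pattern matches one or more of any character (lazy) (captured); then the literal 'ub', then exactly 2 of one of [a6u]; then the literal 'mm', then the literal 'un' (non-capturing group); then zero or more of a character in [4-6], then one or more of a non-word character (lazy); then optionally a character in [p-u], then optionally a digit (captured).
With the lazy modifier that quantifier settles for the fewest repetitions that let the rest of the pattern succeed (the atoms after it are unaffected and can still be greedy).
Walking the string: at [0:34] match '  tzzubammun54!u3-.fsuba6mmun4456.', groups = ('  tzzubammun54!u3-.fs', '').
Multiple groups make `findall` return tuples — one 2-tuple for the one match.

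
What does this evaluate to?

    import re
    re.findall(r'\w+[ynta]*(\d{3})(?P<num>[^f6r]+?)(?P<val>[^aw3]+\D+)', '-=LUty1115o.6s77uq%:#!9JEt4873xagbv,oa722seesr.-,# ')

A non-greedy quantifier consumes as few characters as it can — just enough that the remainder of the pattern still matches from where it stops; whatever follows it matches normally.
Multiple groups make `findall` return tuples — one 3-tuple for each match.

[('115', 'o', '.6s77uq%:#!9JEt'), ('873', 'xa', 'gbv,oa')]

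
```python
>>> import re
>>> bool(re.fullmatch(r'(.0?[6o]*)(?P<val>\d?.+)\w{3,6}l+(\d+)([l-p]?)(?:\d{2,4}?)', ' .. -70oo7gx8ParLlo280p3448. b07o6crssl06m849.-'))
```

Pattern: any character, then optionally the literal '0', then zero or more of one of [6o] (captured); then optionally a digit, then one or more of any character (captured as 'val'); then 3 to 6 of a word character, then one or more of a literal 'l'; then one or more of a digit (captured); then optionally a character in [l-p] (captured); then 2 to 4 of a digit (lazy) (non-capturing group).
`fullmatch` succeeds only if the pattern covers the string from start to end.
Here the pattern can't cover the whole string, so the call returns None, and `bool(None)` is False.

False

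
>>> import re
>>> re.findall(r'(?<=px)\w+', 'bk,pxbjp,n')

['bjp']

The lookaround is zero-width — it requires the adjacent text to match without consuming it, so the asserted text isn't part of the match.
Matches: at [5:8] → 'bjp'.
No capturing groups, so `findall` returns the 1 full match string.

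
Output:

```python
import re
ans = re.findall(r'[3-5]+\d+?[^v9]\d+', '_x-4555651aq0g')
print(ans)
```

['4555651']

The pattern matches one or more of a character in [3-5]; then one or more of a digit (lazy), then any character except [v9], then one or more of a digit.
Walking the string: at [3:10] → '4555651'.
No capturing groups, so `findall` returns the 1 full match string.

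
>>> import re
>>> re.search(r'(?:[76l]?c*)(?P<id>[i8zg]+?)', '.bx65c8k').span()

The match spans [5:7] → 'c8'.

(5, 7)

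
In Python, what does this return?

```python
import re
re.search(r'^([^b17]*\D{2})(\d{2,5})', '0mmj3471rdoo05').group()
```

The pattern matches anchored at the start of the string; then zero or more of any character except [b17], then exactly 2 of a non-digit (captured); then 2 to 5 of a digit (captured).
`re.search` tries every starting position until one works.
The match spans [0:8] → '0mmj3471'.
Captured: group 1 = '0mmj', group 2 = '3471'.

'0mmj3471'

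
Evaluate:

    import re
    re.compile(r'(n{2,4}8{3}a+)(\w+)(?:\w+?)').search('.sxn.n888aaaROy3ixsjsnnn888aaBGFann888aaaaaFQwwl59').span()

Pattern: 2 to 4 of a literal 'n', then exactly 3 of the literal '8', then one or more of a literal 'a' (captured); then one or more of a word character (captured); then one or more of a word character (lazy) (non-capturing group).
`search` walks the string left to right and returns the first match it finds.
The match spans [21:50] → 'nnn888aaBGFann888aaaaaFQwwl59'.
Captured: group 1 = 'nnn888aa', group 2 = 'BGFann888aaaaaFQwwl5'.

(21, 50)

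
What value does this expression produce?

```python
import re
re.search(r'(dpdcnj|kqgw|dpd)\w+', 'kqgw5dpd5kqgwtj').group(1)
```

'kqgw'

The match spans [0:15] → 'kqgw5dpd5kqgwtj'.
Captured: group 1 = 'kqgw'.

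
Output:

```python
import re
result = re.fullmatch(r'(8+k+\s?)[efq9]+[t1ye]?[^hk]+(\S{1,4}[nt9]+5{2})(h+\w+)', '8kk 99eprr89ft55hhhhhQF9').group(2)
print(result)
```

The match spans [0:24] → '8kk 99eprr89ft55hhhhhQF9'.
Captured: group 1 = '8kk ', group 2 = 'ft55', group 3 = 'hhhhhQF9'.

ft55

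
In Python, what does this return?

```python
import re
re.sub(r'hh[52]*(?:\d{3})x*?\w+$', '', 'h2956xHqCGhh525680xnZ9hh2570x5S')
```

Every occurrence is swapped for ''.

'h2956xHqCG'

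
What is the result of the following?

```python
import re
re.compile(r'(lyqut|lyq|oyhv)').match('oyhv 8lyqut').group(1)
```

`match` is anchored at position 0; if the pattern doesn't fit there, it returns None.
The match spans [0:4] → 'oyhv'.
Captured: group 1 = 'oyhv'.

'oyhv'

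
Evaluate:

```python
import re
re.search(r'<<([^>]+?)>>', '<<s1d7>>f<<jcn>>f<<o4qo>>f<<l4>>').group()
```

'<<s1d7>>'

`re.search` scans for the first position where the pattern succeeds.
The match spans [0:8] → '<<s1d7>>'.
Captured: group 1 = 's1d7'.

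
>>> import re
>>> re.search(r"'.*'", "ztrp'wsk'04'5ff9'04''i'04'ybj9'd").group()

The match spans [4:31] → "'wsk'04'5ff9'04''i'04'ybj9'".

"'wsk'04'5ff9'04''i'04'ybj9'"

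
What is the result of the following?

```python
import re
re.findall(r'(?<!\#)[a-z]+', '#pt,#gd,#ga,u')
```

['t', 'd', 'a', 'u']

Because the assertion is negative and zero-width, positions next to the forbidden text are skipped.
Since nothing is captured, `findall` lists the 4 matched substrings directly.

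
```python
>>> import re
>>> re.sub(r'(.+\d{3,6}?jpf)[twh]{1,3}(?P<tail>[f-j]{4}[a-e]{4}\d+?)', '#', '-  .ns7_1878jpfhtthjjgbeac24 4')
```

'#4 4'

Every occurrence is swapped for '#'.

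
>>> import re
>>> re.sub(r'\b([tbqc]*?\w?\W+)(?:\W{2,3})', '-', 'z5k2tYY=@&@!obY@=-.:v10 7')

'z5k2tYY-obY-v10 7'

Pattern: a word boundary (`\b`, zero-width); then zero or more of one of [tbqc] (lazy), then optionally a word character, then one or more of a non-word character (captured); then 2 to 3 of a non-word character (non-capturing group).
Matches: at [7:12] → '=@&@!'; at [15:20] → '@=-.:'.
`sub` substitutes '-' at each match site.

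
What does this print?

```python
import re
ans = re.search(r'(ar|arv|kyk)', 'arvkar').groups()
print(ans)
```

('ar',)

The regex engine tests alternatives in the order written; an earlier branch that matches wins even if a later one would match more.
`re.search` scans for the first position where the pattern succeeds.
The match spans [0:2] → 'ar'.
Captured: group 1 = 'ar'.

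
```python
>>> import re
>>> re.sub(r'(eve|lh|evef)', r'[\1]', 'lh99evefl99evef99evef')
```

'[lh]99[eve]fl99[eve]f99[eve]f'

Branches in `(...|...)` are attempted left-to-right; the first branch that allows the whole pattern to succeed is taken.
Matches: at [0:2] → 'lh'; at [4:7] → 'eve'; at [11:14] → 'eve'; at [17:20] → 'eve'.
`\1` in the replacement pulls in group 1's text for each match.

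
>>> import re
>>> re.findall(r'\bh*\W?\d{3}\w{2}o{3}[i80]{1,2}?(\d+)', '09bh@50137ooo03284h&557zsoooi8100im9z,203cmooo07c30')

The pattern matches a word boundary (`\b`, zero-width); then zero or more of the literal 'h', then optionally a non-word character; then exactly 3 of a digit, then exactly 2 of a word character; then exactly 3 of a literal 'o', then 1 to 2 of one of [i80] (lazy); then one or more of a digit (captured).
A `+?`/`*?`/`{m,n}?` starts at its minimum and grows only as far as needed for what follows to match.
Matches: at [4:18] match '@50137ooo03284', group 1 = '3284'; at [19:33] match '&557zsoooi8100', group 1 = '8100'; at [37:48] match ',203cmooo07', group 1 = '7'.
`findall` collects group 1 from each match (3 total).

['3284', '8100', '7']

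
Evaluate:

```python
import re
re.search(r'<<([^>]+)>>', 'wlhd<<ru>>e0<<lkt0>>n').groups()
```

('ru',)

`search` walks the string left to right and returns the first match it finds.
The match spans [4:10] → '<<ru>>'.
Captured: group 1 = 'ru'.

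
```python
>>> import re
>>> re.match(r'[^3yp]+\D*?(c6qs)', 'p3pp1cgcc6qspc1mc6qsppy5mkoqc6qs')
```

This matches one or more of any character except [3yp], then zero or more of a non-digit (lazy); then the literal 'c6', then the literal 'qs' (captured).
With `match`, the pattern is implicitly anchored at the beginning.
Here position 0 doesn't satisfy it, so the call returns None.

None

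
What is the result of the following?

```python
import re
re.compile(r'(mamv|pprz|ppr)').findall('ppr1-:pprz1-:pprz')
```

['ppr', 'pprz', 'pprz']

`|` is ordered: at each position the engine commits to the first alternative that works.
With a single group, `findall` returns only what that group captured — 3 items.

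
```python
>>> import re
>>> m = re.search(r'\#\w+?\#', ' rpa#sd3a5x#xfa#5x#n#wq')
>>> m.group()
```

'#sd3a5x#'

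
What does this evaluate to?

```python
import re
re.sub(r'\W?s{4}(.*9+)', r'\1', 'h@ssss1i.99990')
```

'h1i.99990'

Pattern: optionally a non-word character, then exactly 4 of the literal 's'; then zero or more of any character, then one or more of the literal '9' (captured).
Matches: at [1:13] → '@ssss1i.9999'.
Each match is replaced using the text its own group 1 captured.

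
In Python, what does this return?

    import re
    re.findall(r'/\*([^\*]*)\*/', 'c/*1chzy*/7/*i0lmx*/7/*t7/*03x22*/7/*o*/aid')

['1chzy', 'i0lmx', '03x22', 'o']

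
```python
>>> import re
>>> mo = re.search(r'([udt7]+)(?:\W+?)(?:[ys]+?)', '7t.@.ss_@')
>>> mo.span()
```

(0, 6)

This matches one or more of one of [udt7] (captured); then one or more of a non-word character (lazy) (non-capturing group); then one or more of one of [ys] (lazy) (non-capturing group).
With the lazy modifier that quantifier settles for the fewest repetitions that let the rest of the pattern succeed (the atoms after it are unaffected and can still be greedy).
`re.search` scans for the first position where the pattern succeeds.
The match spans [0:6] → '7t.@.s'.
Captured: group 1 = '7t'.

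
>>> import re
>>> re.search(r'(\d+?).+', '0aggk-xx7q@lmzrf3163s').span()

(0, 21)

The pattern matches one or more of a digit (lazy) (captured); then one or more of any character.
`re.search` scans for the first position where the pattern succeeds.
The match spans [0:21] → '0aggk-xx7q@lmzrf3163s'.
Captured: group 1 = '0'.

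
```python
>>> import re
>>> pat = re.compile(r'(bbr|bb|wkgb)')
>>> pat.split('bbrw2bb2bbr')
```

Branches in `(...|...)` are attempted left-to-right; the first branch that allows the whole pattern to succeed is taken.
Matches to split on: at [0:3] → 'bbr'; at [5:7] → 'bb'; at [8:11] → 'bbr'.
The group in the pattern means `split` returns the separators' captures alongside the pieces.

['', 'bbr', 'w2', 'bb', '2', 'bbr', '']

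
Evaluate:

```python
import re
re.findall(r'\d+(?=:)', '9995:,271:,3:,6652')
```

Because the assertion is zero-width, the text it checks is not consumed and won't appear in the result.
With no groups in the pattern, `findall` gives back each whole match — 3 here.

['9995', '271', '3']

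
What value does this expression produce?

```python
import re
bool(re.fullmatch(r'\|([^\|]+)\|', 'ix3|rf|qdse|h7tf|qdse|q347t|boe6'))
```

`re.fullmatch` is like wrapping the pattern in `^…$` (in single-line mode).
Here there's no way to consume every character, so the call returns None, and `bool(None)` is False.

False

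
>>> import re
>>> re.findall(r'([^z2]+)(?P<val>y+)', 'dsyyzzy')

[('dsy', 'y')]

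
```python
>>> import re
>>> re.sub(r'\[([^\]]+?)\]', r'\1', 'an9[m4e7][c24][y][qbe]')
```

'an9m4e7c24yqbe'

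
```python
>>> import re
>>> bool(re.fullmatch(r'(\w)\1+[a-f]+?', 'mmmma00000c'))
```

False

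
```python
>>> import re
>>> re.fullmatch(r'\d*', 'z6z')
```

None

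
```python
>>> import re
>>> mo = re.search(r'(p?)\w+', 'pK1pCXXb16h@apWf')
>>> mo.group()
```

This matches optionally a literal 'p' (captured); then one or more of a word character.
`re.search` tries every starting position until one works.
The match spans [0:11] → 'pK1pCXXb16h'.
Captured: group 1 = 'p'.

'pK1pCXXb16h'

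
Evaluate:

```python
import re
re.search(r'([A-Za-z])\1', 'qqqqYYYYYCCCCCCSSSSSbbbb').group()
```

The backreference `\1` re-matches whatever the first group consumed, character for character.
The match spans [0:2] → 'qq'.

'qq'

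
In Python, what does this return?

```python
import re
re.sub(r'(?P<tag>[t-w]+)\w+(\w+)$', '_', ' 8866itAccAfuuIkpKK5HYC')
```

This matches one or more of a character in [t-w] (captured as 'tag'); then one or more of a word character; then one or more of a word character (captured); then anchored at the end.
`sub` substitutes '_' at each match site.

' 8866i_'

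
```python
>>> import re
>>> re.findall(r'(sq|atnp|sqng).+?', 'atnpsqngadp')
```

['atnp']

`findall` collects group 1 from the one match (1 total).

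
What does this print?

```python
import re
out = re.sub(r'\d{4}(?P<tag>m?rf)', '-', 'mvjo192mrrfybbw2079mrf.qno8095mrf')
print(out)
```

mvjo192mrrfybbw-.qno-

The pattern matches exactly 4 of a digit; then optionally a literal 'm', then the literal 'rf' (captured as 'tag').
Matches: at [15:22] → '2079mrf'; at [26:33] → '8095mrf'.
`sub` substitutes '-' at each match site.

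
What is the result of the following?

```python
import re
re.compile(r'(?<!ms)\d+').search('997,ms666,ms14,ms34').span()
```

The negative lookahead/lookbehind blocks any match where the forbidden context is present.
The match spans [0:3] → '997'.

(0, 3)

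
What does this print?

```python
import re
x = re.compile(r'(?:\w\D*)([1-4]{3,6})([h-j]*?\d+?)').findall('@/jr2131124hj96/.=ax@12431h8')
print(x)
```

[('213112', '4'), ('12431', 'h8')]

The pattern matches a word character, then zero or more of a non-digit (non-capturing group); then 3 to 6 of a character in [1-4] (captured); then zero or more of a character in [h-j] (lazy), then one or more of a digit (lazy) (captured).
Matches: at [2:11] match 'jr2131124', groups = ('213112', '4'); at [14:28] match '6/.=ax@12431h8', groups = ('12431', 'h8').
2 groups means each result is a tuple of 2 captured strings — 2 here.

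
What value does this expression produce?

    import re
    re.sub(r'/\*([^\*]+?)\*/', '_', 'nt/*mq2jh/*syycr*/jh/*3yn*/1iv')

Each match is replaced by '_'.

'nt/*mq2jh_jh_1iv'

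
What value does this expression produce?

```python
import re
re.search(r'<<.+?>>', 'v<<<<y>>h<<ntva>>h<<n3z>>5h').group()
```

With the lazy modifier that quantifier settles for the fewest repetitions that let the rest of the pattern succeed (the atoms after it are unaffected and can still be greedy).
The match spans [1:8] → '<<<<y>>'.

'<<<<y>>'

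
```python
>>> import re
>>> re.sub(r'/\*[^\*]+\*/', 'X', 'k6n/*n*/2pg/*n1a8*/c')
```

'k6nX2pgXc'

Each match is replaced by 'X'.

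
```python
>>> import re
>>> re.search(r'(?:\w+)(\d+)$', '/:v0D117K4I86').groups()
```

('6',)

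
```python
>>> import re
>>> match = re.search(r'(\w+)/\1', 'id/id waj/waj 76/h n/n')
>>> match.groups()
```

('id',)

After group 1 captures some text, `\1` only succeeds where that same text appears again.
Unlike `match`, `search` isn't anchored — it looks for the pattern anywhere in the string.
The match spans [0:5] → 'id/id'.
Captured: group 1 = 'id'.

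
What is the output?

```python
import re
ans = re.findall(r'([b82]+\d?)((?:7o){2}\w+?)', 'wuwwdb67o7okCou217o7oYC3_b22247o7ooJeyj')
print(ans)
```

The pattern matches one or more of one of [b82], then optionally a digit (captured); then the literal '7o' repeated 2 times, then one or more of a word character (lazy) (captured).
Because the quantifier is non-greedy, it stops expanding at the earliest point where the rest of the pattern can succeed.
Walking the string: at [5:12] match 'b67o7ok', groups = ('b6', '7o7ok'); at [15:22] match '217o7oY', groups = ('21', '7o7oY'); at [25:35] match 'b22247o7oo', groups = ('b2224', '7o7oo').
`findall` packs the 2 group values into a tuple for every match.

[('b6', '7o7ok'), ('21', '7o7oY'), ('b2224', '7o7oo')]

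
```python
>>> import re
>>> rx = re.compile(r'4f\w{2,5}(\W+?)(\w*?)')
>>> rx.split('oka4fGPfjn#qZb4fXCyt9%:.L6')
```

Pattern: the literal '4f', then 2 to 5 of a word character; then one or more of a non-word character (lazy) (captured); then zero or more of a word character (lazy) (captured).
Matches to split on: at [3:11] → '4fGPfjn#'; at [14:22] → '4fXCyt9%'.
The group in the pattern means `split` returns the separators' captures alongside the pieces.

['oka', '#', '', 'qZb', '%', '', ':.L6']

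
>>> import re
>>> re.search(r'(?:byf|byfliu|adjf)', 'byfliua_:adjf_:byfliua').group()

'byf'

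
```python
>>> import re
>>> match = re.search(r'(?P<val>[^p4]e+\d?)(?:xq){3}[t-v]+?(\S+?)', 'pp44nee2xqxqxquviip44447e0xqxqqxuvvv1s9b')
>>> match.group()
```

This matches any character except [p4], then one or more of the literal 'e', then optionally a digit (captured as 'val'); then the literal 'xq' repeated 3 times, then one or more of a character in [t-v] (lazy); then one or more of a non-whitespace character (lazy) (captured).
A `+?`/`*?`/`{m,n}?` starts at its minimum and grows only as far as needed for what follows to match.
`search` walks the string left to right and returns the first match it finds.
The match spans [4:16] → 'nee2xqxqxquv'.
Captured: group 1 = 'nee2', group 2 = 'v'.

'nee2xqxqxquv'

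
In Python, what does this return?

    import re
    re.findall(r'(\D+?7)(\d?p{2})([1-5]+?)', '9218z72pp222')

This matches one or more of a non-digit (lazy), then the literal '7' (captured); then optionally a digit, then exactly 2 of a literal 'p' (captured); then one or more of a character in [1-5] (lazy) (captured).
Scanning left to right: at [4:10] match 'z72pp2', groups = ('z7', '2pp', '2').
With 3 capturing groups, `findall` returns a 3-tuple per match.

[('z7', '2pp', '2')]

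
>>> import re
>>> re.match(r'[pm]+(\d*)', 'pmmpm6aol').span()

(0, 6)

With `match`, the pattern is implicitly anchored at the beginning.
The match spans [0:6] → 'pmmpm6'.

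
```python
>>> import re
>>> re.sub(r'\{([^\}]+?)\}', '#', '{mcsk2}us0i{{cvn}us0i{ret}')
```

'#us0i#us0i#'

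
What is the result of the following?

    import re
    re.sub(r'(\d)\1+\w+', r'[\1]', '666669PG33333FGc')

'[6]'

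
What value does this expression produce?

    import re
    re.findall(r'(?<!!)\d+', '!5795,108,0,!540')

['795', '108', '0', '40']

`(?!…)`/`(?<!…)` only lets a position through if the neighbouring text does NOT match; no characters are consumed.
Walking the string: at [2:5] → '795'; at [6:9] → '108'; at [10:11] → '0'; at [14:16] → '40'.
With no groups in the pattern, `findall` gives back each whole match — 4 here.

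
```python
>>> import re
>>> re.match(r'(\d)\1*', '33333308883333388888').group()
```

'333333'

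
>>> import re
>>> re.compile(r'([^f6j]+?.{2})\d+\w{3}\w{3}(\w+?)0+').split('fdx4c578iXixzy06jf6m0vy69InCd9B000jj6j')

`re.split` interleaves the captured-group text with the surrounding fragments.

['f', 'dx4c', '06jf6m', '', 'vy6', '0', 'jj6j']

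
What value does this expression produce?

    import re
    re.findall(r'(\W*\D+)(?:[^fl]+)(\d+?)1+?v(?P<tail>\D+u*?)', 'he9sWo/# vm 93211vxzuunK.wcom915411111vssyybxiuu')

With 3 capturing groups, `findall` returns a 3-tuple per match.

[('he', '1', 'ssyybxiuu')]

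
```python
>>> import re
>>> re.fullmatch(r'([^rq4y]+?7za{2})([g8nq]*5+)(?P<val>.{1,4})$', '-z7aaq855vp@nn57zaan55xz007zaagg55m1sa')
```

None

`re.fullmatch` requires the pattern to consume the entire string.
Here the pattern can't cover the whole string, so the call returns None.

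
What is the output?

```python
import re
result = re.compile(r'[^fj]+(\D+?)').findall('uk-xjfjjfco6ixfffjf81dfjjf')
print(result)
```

['j', 'f', 'f']

The `?` after the quantifier makes it lazy — it takes as little as possible before letting the rest of the pattern try.
Because there's exactly one group, `findall` drops the full match and keeps group 1 from each hit.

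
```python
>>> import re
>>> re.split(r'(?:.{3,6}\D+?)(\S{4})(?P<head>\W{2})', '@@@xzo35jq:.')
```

['', '35jq', ':.', '']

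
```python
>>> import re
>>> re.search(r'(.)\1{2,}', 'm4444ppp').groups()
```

('4',)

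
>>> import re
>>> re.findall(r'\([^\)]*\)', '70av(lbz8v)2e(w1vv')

Walking the string: at [4:11] → '(lbz8v)'.
Since nothing is captured, `findall` lists the 1 matched substring directly.

['(lbz8v)']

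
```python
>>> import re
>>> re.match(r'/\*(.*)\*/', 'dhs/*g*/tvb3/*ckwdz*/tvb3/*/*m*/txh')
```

None

`match` is anchored at position 0; if the pattern doesn't fit there, it returns None.
Here the pattern fails at index 0, so the call returns None.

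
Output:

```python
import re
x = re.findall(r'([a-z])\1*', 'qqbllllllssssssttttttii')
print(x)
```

['q', 'b', 'l', 's', 't', 'i']

`\1` has to match the exact text group 1 already captured.
One capturing group, so `findall` returns just the captured substring from each match — 6 in all.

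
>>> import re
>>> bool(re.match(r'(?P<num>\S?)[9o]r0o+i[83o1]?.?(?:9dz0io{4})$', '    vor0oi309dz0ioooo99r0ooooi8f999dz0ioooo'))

This matches optionally a non-whitespace character (captured as 'num'); then one of [9o], then the literal 'r0', then one or more of a literal 'o'; then a literal 'i', then optionally one of [83o1], then optionally any character; then the literal '9dz', then the literal '0i', then exactly 4 of the literal 'o' (non-capturing group); then anchored at the end.
With `match`, the pattern is implicitly anchored at the beginning.
Here the string doesn't start with a match, so the call returns None, and `bool(None)` is False.

False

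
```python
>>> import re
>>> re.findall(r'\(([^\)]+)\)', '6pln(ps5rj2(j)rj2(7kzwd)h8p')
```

Walking the string: at [4:14] match '(ps5rj2(j)', group 1 = 'ps5rj2(j'; at [17:24] match '(7kzwd)', group 1 = '7kzwd'.
With a single group, `findall` returns only what that group captured — 2 items.

['ps5rj2(j', '7kzwd']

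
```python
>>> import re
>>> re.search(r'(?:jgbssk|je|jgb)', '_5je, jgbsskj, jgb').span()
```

(2, 4)

The match spans [2:4] → 'je'.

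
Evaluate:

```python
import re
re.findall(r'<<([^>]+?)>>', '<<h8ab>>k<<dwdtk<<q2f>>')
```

Matches: at [0:8] match '<<h8ab>>', group 1 = 'h8ab'; at [9:23] match '<<dwdtk<<q2f>>', group 1 = 'dwdtk<<q2f'.
`findall` collects group 1 from each match (2 total).

['h8ab', 'dwdtk<<q2f']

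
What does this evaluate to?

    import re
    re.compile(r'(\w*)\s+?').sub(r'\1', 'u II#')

This matches zero or more of a word character (captured); then one or more of whitespace (lazy).
Matches: at [0:2] → 'u '.
Each match is replaced using the text its own group 1 captured.

'uII#'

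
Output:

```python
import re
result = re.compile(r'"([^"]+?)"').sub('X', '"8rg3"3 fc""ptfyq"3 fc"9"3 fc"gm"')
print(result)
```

`sub` substitutes 'X' at each match site.

X3 fc"X3 fcX3 fcX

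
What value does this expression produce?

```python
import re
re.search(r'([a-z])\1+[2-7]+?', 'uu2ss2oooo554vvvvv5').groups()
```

('u',)

`\1` has to match the exact text group 1 already captured.
Unlike `match`, `search` isn't anchored — it looks for the pattern anywhere in the string.
The match spans [0:3] → 'uu2'.
Captured: group 1 = 'u'.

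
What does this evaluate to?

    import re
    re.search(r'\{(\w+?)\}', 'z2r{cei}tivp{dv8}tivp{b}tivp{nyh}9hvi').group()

'{cei}'

Unlike `match`, `search` isn't anchored — it looks for the pattern anywhere in the string.
The match spans [3:8] → '{cei}'.
Captured: group 1 = 'cei'.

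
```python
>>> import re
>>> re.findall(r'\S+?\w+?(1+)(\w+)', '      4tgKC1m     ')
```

Multiple groups make `findall` return tuples — one 2-tuple for the one match.

[('1', 'm')]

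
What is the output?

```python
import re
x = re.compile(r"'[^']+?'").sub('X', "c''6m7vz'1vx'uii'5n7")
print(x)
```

c'X1vxX5n7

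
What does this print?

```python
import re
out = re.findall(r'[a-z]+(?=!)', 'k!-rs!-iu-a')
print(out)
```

The `(?=…)`/`(?<=…)` assertion just peeks at neighbouring text; it doesn't advance the match position.
Walking the string: at [0:1] → 'k'; at [3:5] → 'rs'.
`findall` yields the raw match text (2 of them) because the pattern has no groups.

['k', 'rs']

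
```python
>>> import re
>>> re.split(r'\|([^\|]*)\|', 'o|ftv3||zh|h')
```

`re.split` interleaves the captured-group text with the surrounding fragments.

['o', 'ftv3', '', 'zh', 'h']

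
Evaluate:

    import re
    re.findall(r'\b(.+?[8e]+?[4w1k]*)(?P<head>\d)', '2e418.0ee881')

Lazy quantifiers expand one character at a time until the remainder of the pattern can match.
With 2 capturing groups, `findall` returns a 2-tuple per match.

[('2e41', '8'), ('.0ee', '8')]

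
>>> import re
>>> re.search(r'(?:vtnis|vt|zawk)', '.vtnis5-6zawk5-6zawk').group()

Alternation isn't longest-match — the leftmost alternative that fits at this position is chosen.
Unlike `match`, `search` isn't anchored — it looks for the pattern anywhere in the string.
The match spans [1:6] → 'vtnis'.

'vtnis'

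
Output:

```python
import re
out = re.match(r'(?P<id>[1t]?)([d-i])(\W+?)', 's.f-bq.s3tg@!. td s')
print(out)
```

None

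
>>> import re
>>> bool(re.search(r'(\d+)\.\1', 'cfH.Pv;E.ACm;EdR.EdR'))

False

A backreference is literal: `\1` must see the identical characters the first group matched.
Here no position works, so the call returns None, and `bool(None)` is False.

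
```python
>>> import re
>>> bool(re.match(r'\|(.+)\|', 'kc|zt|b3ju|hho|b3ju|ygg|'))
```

False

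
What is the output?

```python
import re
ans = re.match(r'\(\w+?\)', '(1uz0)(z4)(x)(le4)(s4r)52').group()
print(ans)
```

`re.match` only tries the pattern at the start of the string.
The match spans [0:6] → '(1uz0)'.

(1uz0)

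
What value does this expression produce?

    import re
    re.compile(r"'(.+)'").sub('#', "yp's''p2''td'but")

Matches: at [2:13] → "'s''p2''td'".
Each match is replaced by '#'.

'yp#but'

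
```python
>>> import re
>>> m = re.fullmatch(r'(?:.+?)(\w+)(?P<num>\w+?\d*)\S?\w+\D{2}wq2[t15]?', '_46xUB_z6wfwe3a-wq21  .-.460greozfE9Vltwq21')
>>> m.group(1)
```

The match spans [0:43] → '_46xUB_z6wfwe3a-wq21  .-.460greozfE9Vltwq21'.
Captured: group 1 = '460greozfE', group 2 = '9'.

'460greozfE'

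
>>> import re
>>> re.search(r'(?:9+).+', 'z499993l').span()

This matches one or more of a literal '9' (non-capturing group); then one or more of any character.
Unlike `match`, `search` isn't anchored — it looks for the pattern anywhere in the string.
The match spans [2:8] → '99993l'.

(2, 8)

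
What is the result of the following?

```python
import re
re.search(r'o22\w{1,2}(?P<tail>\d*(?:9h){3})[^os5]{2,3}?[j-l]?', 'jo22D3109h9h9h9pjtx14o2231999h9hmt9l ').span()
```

The match spans [1:17] → 'o22D3109h9h9h9pj'.

(1, 17)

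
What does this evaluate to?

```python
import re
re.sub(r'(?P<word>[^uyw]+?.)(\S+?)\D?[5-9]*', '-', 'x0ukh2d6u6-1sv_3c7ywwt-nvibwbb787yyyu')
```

Pattern: one or more of any character except [uyw] (lazy), then any character (captured as 'word'); then one or more of a non-whitespace character (lazy) (captured); then optionally a non-digit, then zero or more of a character in [5-9].
Matches: at [0:4] → 'x0uk'; at [4:8] → 'h2d6'; at [9:13] → '6-1s'; at [13:18] → 'v_3c7'; at [21:25] → 't-nv'; ….
Each match is replaced by '-'.

'--u--yww---yyyu'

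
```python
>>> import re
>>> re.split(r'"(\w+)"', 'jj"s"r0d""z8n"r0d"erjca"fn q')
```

['jj', 's', 'r0d"', 'z8n', 'r0d', 'erjca', 'fn q']

Matches to split on: at [2:5] → '"s"'; at [9:14] → '"z8n"'; at [17:24] → '"erjca"'.
The group in the pattern means `split` returns the separators' captures alongside the pieces.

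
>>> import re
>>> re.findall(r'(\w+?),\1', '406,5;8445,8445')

['8445']

The backreference `\1` re-matches whatever the first group consumed, character for character.
`findall` collects group 1 from the one match (1 total).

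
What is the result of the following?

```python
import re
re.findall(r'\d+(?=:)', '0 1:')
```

['1']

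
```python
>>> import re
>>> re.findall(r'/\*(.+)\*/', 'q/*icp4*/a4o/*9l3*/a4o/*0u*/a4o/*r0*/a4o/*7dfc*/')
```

['icp4*/a4o/*9l3*/a4o/*0u*/a4o/*r0*/a4o/*7dfc']

Walking the string: at [1:48] match '/*icp4*/a4o/*9l3*/a4o/*0u*/a4o/*r0*/a4o/*7dfc*/', group 1 = 'icp4*/a4o/*9l3*/a4o/*0u*/a4o/*r0*/a4o/*7dfc'.
With a single group, `findall` returns only what that group captured — 1 item.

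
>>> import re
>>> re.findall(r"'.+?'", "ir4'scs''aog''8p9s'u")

A non-greedy quantifier consumes as few characters as it can — just enough that the remainder of the pattern still matches from where it stops; whatever follows it matches normally.
No capturing groups, so `findall` returns the 3 full match strings.

["'scs'", "'aog'", "'8p9s'"]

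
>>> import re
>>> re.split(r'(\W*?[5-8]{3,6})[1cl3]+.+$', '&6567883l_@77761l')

The pattern matches zero or more of a non-word character (lazy), then 3 to 6 of a character in [5-8] (captured); then one or more of one of [1cl3]; then one or more of any character; then anchored at the end.
Matches to split on: at [0:17] → '&6567883l_@77761l'.
The group in the pattern means `split` returns the separators' captures alongside the pieces.

['', '&656788', '']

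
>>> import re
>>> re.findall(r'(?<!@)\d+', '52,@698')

['52', '98']

Because the assertion is negative and zero-width, positions next to the forbidden text are skipped.
Walking the string: at [0:2] → '52'; at [5:7] → '98'.
`findall` yields the raw match text (2 of them) because the pattern has no groups.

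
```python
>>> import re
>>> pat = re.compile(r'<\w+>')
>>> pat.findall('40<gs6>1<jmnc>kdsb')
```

Walking the string: at [2:7] → '<gs6>'; at [8:14] → '<jmnc>'.
No capturing groups, so `findall` returns the 2 full match strings.

['<gs6>', '<jmnc>']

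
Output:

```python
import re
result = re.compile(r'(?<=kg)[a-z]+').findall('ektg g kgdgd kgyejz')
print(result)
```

['dgd', 'yejz']

The positive lookaround only admits positions where the adjacent text matches; those characters stay outside the span.
Walking the string: at [9:12] → 'dgd'; at [15:19] → 'yejz'.
With no groups in the pattern, `findall` gives back each whole match — 2 here.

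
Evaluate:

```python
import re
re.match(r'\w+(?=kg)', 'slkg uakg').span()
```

(0, 2)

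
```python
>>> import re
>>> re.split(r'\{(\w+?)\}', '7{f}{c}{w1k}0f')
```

['7', 'f', '', 'c', '', 'w1k', '0f']

Because the pattern has a capturing group, `split` also inserts each captured text between the pieces.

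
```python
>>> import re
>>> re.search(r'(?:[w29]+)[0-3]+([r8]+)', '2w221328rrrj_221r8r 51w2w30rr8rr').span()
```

(0, 11)

The pattern matches one or more of one of [w29] (non-capturing group); then one or more of a character in [0-3]; then one or more of one of [r8] (captured).
The match spans [0:11] → '2w221328rrr'.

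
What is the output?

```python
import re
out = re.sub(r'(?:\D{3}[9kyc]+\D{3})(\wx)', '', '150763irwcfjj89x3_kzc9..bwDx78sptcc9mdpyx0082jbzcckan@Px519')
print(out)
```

150763irwcfjj89x3_kzc9..bwDx780082519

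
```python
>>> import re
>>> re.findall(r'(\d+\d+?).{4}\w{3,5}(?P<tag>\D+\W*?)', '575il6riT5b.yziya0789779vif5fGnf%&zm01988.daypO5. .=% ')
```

The pattern matches one or more of a digit, then one or more of a digit (lazy) (captured); then exactly 4 of any character, then 3 to 5 of a word character; then one or more of a non-digit, then zero or more of a non-word character (lazy) (captured as 'tag').
Walking the string: at [0:17] match '575il6riT5b.yziya', groups = ('575', '.yziya'); at [17:36] match '0789779vif5fGnf%&zm', groups = ('0789779', '%&zm'); at [36:54] match '01988.daypO5. .=% ', groups = ('01988', '. .=% ').
2 groups means each result is a tuple of 2 captured strings — 3 here.

[('575', '.yziya'), ('0789779', '%&zm'), ('01988', '. .=% ')]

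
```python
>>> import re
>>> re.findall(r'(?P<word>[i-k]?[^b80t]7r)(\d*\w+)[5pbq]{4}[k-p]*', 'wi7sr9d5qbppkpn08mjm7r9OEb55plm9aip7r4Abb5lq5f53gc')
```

Pattern: optionally a character in [i-k], then any character except [b80t], then the literal '7r' (captured as 'word'); then zero or more of a digit, then one or more of a word character (captured); then exactly 4 of one of [5pbq]; then zero or more of a character in [k-p].
2 groups means the one result is a tuple of 2 captured strings — 1 here.

[('jm7r', '9OE')]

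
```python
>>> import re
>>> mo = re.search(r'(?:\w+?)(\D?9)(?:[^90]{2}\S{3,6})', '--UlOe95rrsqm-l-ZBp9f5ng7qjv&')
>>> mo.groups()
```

The pattern matches one or more of a word character (lazy) (non-capturing group); then optionally a non-digit, then a literal '9' (captured); then exactly 2 of any character except [90], then 3 to 6 of a non-whitespace character (non-capturing group).
`search` walks the string left to right and returns the first match it finds.
The match spans [2:15] → 'UlOe95rrsqm-l'.
Captured: group 1 = 'e9'.

('e9',)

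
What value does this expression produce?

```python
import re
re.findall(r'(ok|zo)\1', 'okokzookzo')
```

`\1` is not a pattern — it's the concrete string captured by group 1, re-applied verbatim.
`findall` collects group 1 from the one match (1 total).

['ok']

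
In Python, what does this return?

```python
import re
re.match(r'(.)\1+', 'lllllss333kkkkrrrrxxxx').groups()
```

The match spans [0:5] → 'lllll'.
Captured: group 1 = 'l'.

('l',)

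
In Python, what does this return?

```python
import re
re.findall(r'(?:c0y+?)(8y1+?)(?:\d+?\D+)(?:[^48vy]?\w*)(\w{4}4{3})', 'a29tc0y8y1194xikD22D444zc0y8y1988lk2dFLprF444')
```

The pattern matches the literal 'c0', then one or more of the literal 'y' (lazy) (non-capturing group); then the literal '8y', then one or more of a literal '1' (lazy) (captured); then one or more of a digit (lazy), then one or more of a non-digit (non-capturing group); then optionally any character except [48vy], then zero or more of a word character (non-capturing group); then exactly 4 of a word character, then exactly 3 of a literal '4' (captured).
With the lazy modifier that quantifier settles for the fewest repetitions that let the rest of the pattern succeed (the atoms after it are unaffected and can still be greedy).
Matches: at [4:45] match 'c0y8y1194xikD22D444zc0y8y1988lk2dFLprF444', groups = ('8y1', 'LprF444').
`findall` packs the 2 group values into a tuple for every match.

[('8y1', 'LprF444')]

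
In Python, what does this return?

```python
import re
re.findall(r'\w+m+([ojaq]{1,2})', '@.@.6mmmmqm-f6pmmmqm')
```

['q', 'q']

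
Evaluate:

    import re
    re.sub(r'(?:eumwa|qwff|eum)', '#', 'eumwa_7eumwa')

'#_7#'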